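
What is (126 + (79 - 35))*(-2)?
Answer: -340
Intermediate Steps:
(126 + (79 - 35))*(-2) = (126 + 44)*(-2) = 170*(-2) = -340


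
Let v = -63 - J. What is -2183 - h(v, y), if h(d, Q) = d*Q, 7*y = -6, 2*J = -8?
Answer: -15635/7 ≈ -2233.6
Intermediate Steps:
J = -4 (J = (½)*(-8) = -4)
y = -6/7 (y = (⅐)*(-6) = -6/7 ≈ -0.85714)
v = -59 (v = -63 - 1*(-4) = -63 + 4 = -59)
h(d, Q) = Q*d
-2183 - h(v, y) = -2183 - (-6)*(-59)/7 = -2183 - 1*354/7 = -2183 - 354/7 = -15635/7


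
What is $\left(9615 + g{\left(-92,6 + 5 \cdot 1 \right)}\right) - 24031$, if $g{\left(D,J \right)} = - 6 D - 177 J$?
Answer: $-15811$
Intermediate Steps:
$g{\left(D,J \right)} = - 177 J - 6 D$
$\left(9615 + g{\left(-92,6 + 5 \cdot 1 \right)}\right) - 24031 = \left(9615 - \left(-552 + 177 \left(6 + 5 \cdot 1\right)\right)\right) - 24031 = \left(9615 + \left(- 177 \left(6 + 5\right) + 552\right)\right) - 24031 = \left(9615 + \left(\left(-177\right) 11 + 552\right)\right) - 24031 = \left(9615 + \left(-1947 + 552\right)\right) - 24031 = \left(9615 - 1395\right) - 24031 = 8220 - 24031 = -15811$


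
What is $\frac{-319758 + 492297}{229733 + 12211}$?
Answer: $\frac{57513}{80648} \approx 0.71314$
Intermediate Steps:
$\frac{-319758 + 492297}{229733 + 12211} = \frac{172539}{241944} = 172539 \cdot \frac{1}{241944} = \frac{57513}{80648}$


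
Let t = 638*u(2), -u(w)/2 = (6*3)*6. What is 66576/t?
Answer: -1387/2871 ≈ -0.48311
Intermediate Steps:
u(w) = -216 (u(w) = -2*6*3*6 = -36*6 = -2*108 = -216)
t = -137808 (t = 638*(-216) = -137808)
66576/t = 66576/(-137808) = 66576*(-1/137808) = -1387/2871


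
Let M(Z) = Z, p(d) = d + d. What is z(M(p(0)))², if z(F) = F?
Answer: 0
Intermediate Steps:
p(d) = 2*d
z(M(p(0)))² = (2*0)² = 0² = 0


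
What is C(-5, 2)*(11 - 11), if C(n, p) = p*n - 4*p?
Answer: 0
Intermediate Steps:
C(n, p) = -4*p + n*p (C(n, p) = n*p - 4*p = -4*p + n*p)
C(-5, 2)*(11 - 11) = (2*(-4 - 5))*(11 - 11) = (2*(-9))*0 = -18*0 = 0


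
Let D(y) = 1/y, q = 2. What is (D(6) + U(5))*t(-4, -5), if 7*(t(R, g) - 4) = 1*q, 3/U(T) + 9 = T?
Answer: -5/2 ≈ -2.5000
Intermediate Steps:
U(T) = 3/(-9 + T)
t(R, g) = 30/7 (t(R, g) = 4 + (1*2)/7 = 4 + (⅐)*2 = 4 + 2/7 = 30/7)
(D(6) + U(5))*t(-4, -5) = (1/6 + 3/(-9 + 5))*(30/7) = (⅙ + 3/(-4))*(30/7) = (⅙ + 3*(-¼))*(30/7) = (⅙ - ¾)*(30/7) = -7/12*30/7 = -5/2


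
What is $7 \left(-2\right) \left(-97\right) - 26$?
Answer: $1332$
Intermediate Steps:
$7 \left(-2\right) \left(-97\right) - 26 = \left(-14\right) \left(-97\right) - 26 = 1358 - 26 = 1332$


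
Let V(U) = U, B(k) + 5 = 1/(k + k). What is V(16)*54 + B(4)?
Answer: 6873/8 ≈ 859.13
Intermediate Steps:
B(k) = -5 + 1/(2*k) (B(k) = -5 + 1/(k + k) = -5 + 1/(2*k))
V(16)*54 + B(4) = 16*54 + (-5 + (1/2)/4) = 864 + (-5 + (1/2)*(1/4)) = 864 + (-5 + 1/8) = 864 - 39/8 = 6873/8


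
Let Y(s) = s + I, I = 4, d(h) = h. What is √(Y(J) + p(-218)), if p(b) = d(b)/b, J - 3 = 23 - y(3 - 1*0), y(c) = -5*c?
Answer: √46 ≈ 6.7823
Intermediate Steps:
J = 41 (J = 3 + (23 - (-5)*(3 - 1*0)) = 3 + (23 - (-5)*(3 + 0)) = 3 + (23 - (-5)*3) = 3 + (23 - 1*(-15)) = 3 + (23 + 15) = 3 + 38 = 41)
p(b) = 1 (p(b) = b/b = 1)
Y(s) = 4 + s (Y(s) = s + 4 = 4 + s)
√(Y(J) + p(-218)) = √((4 + 41) + 1) = √(45 + 1) = √46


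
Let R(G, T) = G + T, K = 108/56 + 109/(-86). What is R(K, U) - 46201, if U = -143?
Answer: -13949345/301 ≈ -46343.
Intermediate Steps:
K = 199/301 (K = 108*(1/56) + 109*(-1/86) = 27/14 - 109/86 = 199/301 ≈ 0.66113)
R(K, U) - 46201 = (199/301 - 143) - 46201 = -42844/301 - 46201 = -13949345/301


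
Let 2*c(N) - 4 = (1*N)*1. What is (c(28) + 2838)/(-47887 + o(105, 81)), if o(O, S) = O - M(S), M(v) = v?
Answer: -2854/47863 ≈ -0.059629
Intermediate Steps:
c(N) = 2 + N/2 (c(N) = 2 + ((1*N)*1)/2 = 2 + (N*1)/2 = 2 + N/2)
o(O, S) = O - S
(c(28) + 2838)/(-47887 + o(105, 81)) = ((2 + (½)*28) + 2838)/(-47887 + (105 - 1*81)) = ((2 + 14) + 2838)/(-47887 + (105 - 81)) = (16 + 2838)/(-47887 + 24) = 2854/(-47863) = 2854*(-1/47863) = -2854/47863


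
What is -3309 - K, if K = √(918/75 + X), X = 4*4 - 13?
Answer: -3309 - √381/5 ≈ -3312.9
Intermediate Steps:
X = 3 (X = 16 - 13 = 3)
K = √381/5 (K = √(918/75 + 3) = √(918*(1/75) + 3) = √(306/25 + 3) = √(381/25) = √381/5 ≈ 3.9038)
-3309 - K = -3309 - √381/5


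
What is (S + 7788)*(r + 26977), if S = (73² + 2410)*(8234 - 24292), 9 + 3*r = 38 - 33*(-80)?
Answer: -10388560186400/3 ≈ -3.4629e+12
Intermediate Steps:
r = 2669/3 (r = -3 + (38 - 33*(-80))/3 = -3 + (38 + 2640)/3 = -3 + (⅓)*2678 = -3 + 2678/3 = 2669/3 ≈ 889.67)
S = -124272862 (S = (5329 + 2410)*(-16058) = 7739*(-16058) = -124272862)
(S + 7788)*(r + 26977) = (-124272862 + 7788)*(2669/3 + 26977) = -124265074*83600/3 = -10388560186400/3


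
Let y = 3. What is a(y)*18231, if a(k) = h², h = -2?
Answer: 72924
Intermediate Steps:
a(k) = 4 (a(k) = (-2)² = 4)
a(y)*18231 = 4*18231 = 72924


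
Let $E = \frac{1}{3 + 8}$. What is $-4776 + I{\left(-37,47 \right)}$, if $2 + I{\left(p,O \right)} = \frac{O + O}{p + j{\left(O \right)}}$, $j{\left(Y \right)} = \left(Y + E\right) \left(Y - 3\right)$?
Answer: $- \frac{9723136}{2035} \approx -4778.0$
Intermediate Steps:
$E = \frac{1}{11} \approx 0.090909$
$j{\left(Y \right)} = \left(-3 + Y\right) \left(\frac{1}{11} + Y\right)$ ($j{\left(Y \right)} = \left(Y + \frac{1}{11}\right) \left(Y - 3\right) = \left(\frac{1}{11} + Y\right) \left(-3 + Y\right) = \left(-3 + Y\right) \left(\frac{1}{11} + Y\right)$)
$I{\left(p,O \right)} = -2 + \frac{2 O}{- \frac{3}{11} + p + O^{2} - \frac{32 O}{11}}$ ($I{\left(p,O \right)} = -2 + \frac{O + O}{p - \left(\frac{3}{11} - O^{2} + \frac{32 O}{11}\right)} = -2 + \frac{2 O}{- \frac{3}{11} + p + O^{2} - \frac{32 O}{11}}$)
$-4776 + I{\left(-37,47 \right)} = -4776 + \frac{2 \left(3 - -407 - 11 \cdot 47^{2} + 43 \cdot 47\right)}{-3 - 1504 + 11 \left(-37\right) + 11 \cdot 47^{2}} = -4776 + \frac{2 \left(3 + 407 - 24299 + 2021\right)}{-3 - 1504 - 407 + 11 \cdot 2209} = -4776 + \frac{2 \left(3 + 407 - 24299 + 2021\right)}{-3 - 1504 - 407 + 24299} = -4776 + 2 \cdot \frac{1}{22385} \left(-21868\right) = -4776 - \frac{3976}{2035} = - \frac{9723136}{2035}$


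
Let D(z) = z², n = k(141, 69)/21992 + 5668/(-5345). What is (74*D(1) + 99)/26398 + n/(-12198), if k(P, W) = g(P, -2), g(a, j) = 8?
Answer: 7854497894924/1182829402576905 ≈ 0.0066404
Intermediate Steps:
k(P, W) = 8
n = -15575987/14693405 (n = 8/21992 + 5668/(-5345) = 8*(1/21992) + 5668*(-1/5345) = 1/2749 - 5668/5345 = -15575987/14693405 ≈ -1.0601)
(74*D(1) + 99)/26398 + n/(-12198) = (74*1² + 99)/26398 - 15575987/14693405/(-12198) = (74*1 + 99)*(1/26398) - 15575987/14693405*(-1/12198) = (74 + 99)*(1/26398) + 15575987/179230154190 = 173*(1/26398) + 15575987/179230154190 = 173/26398 + 15575987/179230154190 = 7854497894924/1182829402576905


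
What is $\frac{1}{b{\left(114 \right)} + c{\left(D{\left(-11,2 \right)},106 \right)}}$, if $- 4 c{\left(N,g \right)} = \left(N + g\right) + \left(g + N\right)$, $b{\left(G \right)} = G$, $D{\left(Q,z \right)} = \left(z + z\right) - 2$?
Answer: $\frac{1}{60} \approx 0.016667$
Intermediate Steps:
$D{\left(Q,z \right)} = -2 + 2 z$ ($D{\left(Q,z \right)} = 2 z - 2 = -2 + 2 z$)
$c{\left(N,g \right)} = - \frac{N}{2} - \frac{g}{2}$ ($c{\left(N,g \right)} = - \frac{\left(N + g\right) + \left(g + N\right)}{4} = - \frac{\left(N + g\right) + \left(N + g\right)}{4} = - \frac{2 N + 2 g}{4} = - \frac{N}{2} - \frac{g}{2}$)
$\frac{1}{b{\left(114 \right)} + c{\left(D{\left(-11,2 \right)},106 \right)}} = \frac{1}{114 - \left(53 + \frac{-2 + 2 \cdot 2}{2}\right)} = \frac{1}{114 - \left(53 + \frac{-2 + 4}{2}\right)} = \frac{1}{114 - 54} = \frac{1}{60}$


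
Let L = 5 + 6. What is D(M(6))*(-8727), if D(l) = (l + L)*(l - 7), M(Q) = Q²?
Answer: -11894901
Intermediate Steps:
L = 11
D(l) = (-7 + l)*(11 + l) (D(l) = (l + 11)*(l - 7) = (11 + l)*(-7 + l) = (-7 + l)*(11 + l))
D(M(6))*(-8727) = (-77 + (6²)² + 4*6²)*(-8727) = (-77 + 36² + 4*36)*(-8727) = (-77 + 1296 + 144)*(-8727) = 1363*(-8727) = -11894901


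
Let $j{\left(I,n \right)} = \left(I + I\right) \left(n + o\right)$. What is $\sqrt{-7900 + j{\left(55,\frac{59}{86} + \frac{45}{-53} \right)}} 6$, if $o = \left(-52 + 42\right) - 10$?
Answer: $\frac{18 i \sqrt{5838991715}}{2279} \approx 603.53 i$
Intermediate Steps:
$o = -20$ ($o = -10 + \left(-33 + 23\right) = -10 - 10 = -20$)
$j{\left(I,n \right)} = 2 I \left(-20 + n\right)$ ($j{\left(I,n \right)} = \left(I + I\right) \left(n - 20\right) = 2 I \left(-20 + n\right)$)
$\sqrt{-7900 + j{\left(55,\frac{59}{86} + \frac{45}{-53} \right)}} 6 = \sqrt{-7900 + 2 \cdot 55 \left(-20 + \left(\frac{59}{86} + \frac{45}{-53}\right)\right)} 6 = \sqrt{-7900 + 2 \cdot 55 \left(-20 + \left(59 \cdot \frac{1}{86} + 45 \left(- \frac{1}{53}\right)\right)\right)} 6 = \sqrt{-7900 + 2 \cdot 55 \left(-20 + \left(\frac{59}{86} - \frac{45}{53}\right)\right)} 6 = \sqrt{-7900 + 2 \cdot 55 \left(-20 - \frac{743}{4558}\right)} 6 = \sqrt{-7900 + 2 \cdot 55 \left(- \frac{91903}{4558}\right)} 6 = \sqrt{-7900 - \frac{5054665}{2279}} \cdot 6 = \sqrt{- \frac{23058765}{2279}} \cdot 6 = \frac{3 i \sqrt{5838991715}}{2279} \cdot 6 = \frac{18 i \sqrt{5838991715}}{2279}$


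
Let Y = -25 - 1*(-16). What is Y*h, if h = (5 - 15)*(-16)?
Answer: -1440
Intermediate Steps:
Y = -9 (Y = -25 + 16 = -9)
h = 160 (h = -10*(-16) = 160)
Y*h = -9*160 = -1440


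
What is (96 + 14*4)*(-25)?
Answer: -3800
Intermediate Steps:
(96 + 14*4)*(-25) = (96 + 56)*(-25) = 152*(-25) = -3800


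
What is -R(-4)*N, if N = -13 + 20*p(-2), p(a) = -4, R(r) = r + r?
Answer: -744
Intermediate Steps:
R(r) = 2*r
N = -93 (N = -13 + 20*(-4) = -13 - 80 = -93)
-R(-4)*N = -2*(-4)*(-93) = -(-8)*(-93) = -1*744 = -744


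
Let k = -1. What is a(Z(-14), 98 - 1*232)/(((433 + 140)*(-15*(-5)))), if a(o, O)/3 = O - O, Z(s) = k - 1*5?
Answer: 0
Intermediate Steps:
Z(s) = -6 (Z(s) = -1 - 1*5 = -1 - 5 = -6)
a(o, O) = 0 (a(o, O) = 3*(O - O) = 3*0 = 0)
a(Z(-14), 98 - 1*232)/(((433 + 140)*(-15*(-5)))) = 0/(((433 + 140)*(-15*(-5)))) = 0/((573*75)) = 0/42975 = 0*(1/42975) = 0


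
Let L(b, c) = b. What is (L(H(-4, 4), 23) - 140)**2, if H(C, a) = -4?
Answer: 20736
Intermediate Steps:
(L(H(-4, 4), 23) - 140)**2 = (-4 - 140)**2 = (-144)**2 = 20736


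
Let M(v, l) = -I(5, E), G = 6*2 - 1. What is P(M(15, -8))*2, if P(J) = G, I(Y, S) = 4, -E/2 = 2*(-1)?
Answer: 22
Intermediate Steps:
E = 4 (E = -4*(-1) = -2*(-2) = 4)
G = 11 (G = 12 - 1 = 11)
M(v, l) = -4 (M(v, l) = -1*4 = -4)
P(J) = 11
P(M(15, -8))*2 = 11*2 = 22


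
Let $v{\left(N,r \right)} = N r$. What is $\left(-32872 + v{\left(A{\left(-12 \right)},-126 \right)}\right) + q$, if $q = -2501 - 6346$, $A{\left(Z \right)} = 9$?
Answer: $-42853$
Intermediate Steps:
$q = -8847$ ($q = -2501 - 6346 = -8847$)
$\left(-32872 + v{\left(A{\left(-12 \right)},-126 \right)}\right) + q = \left(-32872 + 9 \left(-126\right)\right) - 8847 = \left(-32872 - 1134\right) - 8847 = -34006 - 8847 = -42853$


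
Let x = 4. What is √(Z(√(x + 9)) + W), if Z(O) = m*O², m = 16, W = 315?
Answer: √523 ≈ 22.869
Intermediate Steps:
Z(O) = 16*O²
√(Z(√(x + 9)) + W) = √(16*(√(4 + 9))² + 315) = √(16*(√13)² + 315) = √(16*13 + 315) = √(208 + 315) = √523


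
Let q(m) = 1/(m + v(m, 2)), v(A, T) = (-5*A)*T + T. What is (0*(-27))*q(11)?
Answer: 0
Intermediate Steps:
v(A, T) = T - 5*A*T (v(A, T) = -5*A*T + T = T - 5*A*T)
q(m) = 1/(2 - 9*m) (q(m) = 1/(m + 2*(1 - 5*m)) = 1/(m + (2 - 10*m)) = 1/(2 - 9*m))
(0*(-27))*q(11) = (0*(-27))/(2 - 9*11) = 0/(2 - 99) = 0/(-97) = 0*(-1/97) = 0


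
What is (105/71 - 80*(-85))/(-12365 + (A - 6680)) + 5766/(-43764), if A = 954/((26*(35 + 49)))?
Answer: -1755112872531/3590017018154 ≈ -0.48889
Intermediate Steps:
A = 159/364 (A = 954/((26*84)) = 954/2184 = 954*(1/2184) = 159/364 ≈ 0.43681)
(105/71 - 80*(-85))/(-12365 + (A - 6680)) + 5766/(-43764) = (105/71 - 80*(-85))/(-12365 + (159/364 - 6680)) + 5766/(-43764) = (105*(1/71) + 6800)/(-12365 - 2431361/364) + 5766*(-1/43764) = (105/71 + 6800)/(-6932221/364) - 961/7294 = (482905/71)*(-364/6932221) - 961/7294 = -175777420/492187691 - 961/7294 = -1755112872531/3590017018154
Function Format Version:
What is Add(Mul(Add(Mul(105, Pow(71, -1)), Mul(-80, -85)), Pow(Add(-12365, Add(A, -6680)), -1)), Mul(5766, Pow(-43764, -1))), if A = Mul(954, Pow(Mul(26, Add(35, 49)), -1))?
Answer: Rational(-1755112872531, 3590017018154) ≈ -0.48889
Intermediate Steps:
A = Rational(159, 364) (A = Mul(954, Pow(Mul(26, 84), -1)) = Mul(954, Pow(2184, -1)) = Mul(954, Rational(1, 2184)) = Rational(159, 364) ≈ 0.43681)
Add(Mul(Add(Mul(105, Pow(71, -1)), Mul(-80, -85)), Pow(Add(-12365, Add(A, -6680)), -1)), Mul(5766, Pow(-43764, -1))) = Add(Mul(Add(Mul(105, Pow(71, -1)), Mul(-80, -85)), Pow(Add(-12365, Add(Rational(159, 364), -6680)), -1)), Mul(5766, Pow(-43764, -1))) = Add(Mul(Add(Mul(105, Rational(1, 71)), 6800), Pow(Add(-12365, Rational(-2431361, 364)), -1)), Mul(5766, Rational(-1, 43764))) = Add(Mul(Add(Rational(105, 71), 6800), Pow(Rational(-6932221, 364), -1)), Rational(-961, 7294)) = Add(Mul(Rational(482905, 71), Rational(-364, 6932221)), Rational(-961, 7294)) = Add(Rational(-175777420, 492187691), Rational(-961, 7294)) = Rational(-1755112872531, 3590017018154)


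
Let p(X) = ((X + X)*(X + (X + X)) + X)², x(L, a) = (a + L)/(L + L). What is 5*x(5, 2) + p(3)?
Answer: 6505/2 ≈ 3252.5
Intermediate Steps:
x(L, a) = (L + a)/(2*L) (x(L, a) = (L + a)/((2*L)) = (L + a)*(1/(2*L)) = (L + a)/(2*L))
p(X) = (X + 6*X²)² (p(X) = ((2*X)*(X + 2*X) + X)² = ((2*X)*(3*X) + X)² = (6*X² + X)² = (X + 6*X²)²)
5*x(5, 2) + p(3) = 5*((½)*(5 + 2)/5) + 3²*(1 + 6*3)² = 5*((½)*(⅕)*7) + 9*(1 + 18)² = 5*(7/10) + 9*19² = 7/2 + 9*361 = 7/2 + 3249 = 6505/2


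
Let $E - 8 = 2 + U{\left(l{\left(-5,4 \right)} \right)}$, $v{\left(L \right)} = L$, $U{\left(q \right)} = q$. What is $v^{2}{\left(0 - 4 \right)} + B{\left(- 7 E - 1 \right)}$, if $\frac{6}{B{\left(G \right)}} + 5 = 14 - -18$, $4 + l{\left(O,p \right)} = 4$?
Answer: $\frac{146}{9} \approx 16.222$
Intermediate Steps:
$l{\left(O,p \right)} = 0$ ($l{\left(O,p \right)} = -4 + 4 = 0$)
$E = 10$ ($E = 8 + \left(2 + 0\right) = 8 + 2 = 10$)
$B{\left(G \right)} = \frac{2}{9}$ ($B{\left(G \right)} = \frac{6}{-5 + \left(14 - -18\right)} = \frac{6}{-5 + \left(14 + 18\right)} = \frac{6}{-5 + 32} = \frac{6}{27} = 6 \cdot \frac{1}{27} = \frac{2}{9}$)
$v^{2}{\left(0 - 4 \right)} + B{\left(- 7 E - 1 \right)} = \left(0 - 4\right)^{2} + \frac{2}{9} = \left(-4\right)^{2} + \frac{2}{9} = 16 + \frac{2}{9} = \frac{146}{9}$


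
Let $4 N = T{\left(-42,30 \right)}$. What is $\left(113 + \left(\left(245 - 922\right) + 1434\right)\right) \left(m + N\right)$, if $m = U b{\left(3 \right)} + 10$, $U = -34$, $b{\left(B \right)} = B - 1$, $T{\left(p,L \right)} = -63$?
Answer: $- \frac{128325}{2} \approx -64163.0$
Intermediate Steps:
$b{\left(B \right)} = -1 + B$
$N = - \frac{63}{4}$ ($N = \frac{1}{4} \left(-63\right) = - \frac{63}{4} \approx -15.75$)
$m = -58$ ($m = - 34 \left(-1 + 3\right) + 10 = \left(-34\right) 2 + 10 = -68 + 10 = -58$)
$\left(113 + \left(\left(245 - 922\right) + 1434\right)\right) \left(m + N\right) = \left(113 + \left(\left(245 - 922\right) + 1434\right)\right) \left(-58 - \frac{63}{4}\right) = \left(113 + \left(-677 + 1434\right)\right) \left(- \frac{295}{4}\right) = \left(113 + 757\right) \left(- \frac{295}{4}\right) = 870 \left(- \frac{295}{4}\right) = - \frac{128325}{2}$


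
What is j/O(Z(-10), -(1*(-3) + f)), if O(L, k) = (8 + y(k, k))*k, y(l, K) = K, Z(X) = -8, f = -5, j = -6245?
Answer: -6245/128 ≈ -48.789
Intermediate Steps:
O(L, k) = k*(8 + k) (O(L, k) = (8 + k)*k = k*(8 + k))
j/O(Z(-10), -(1*(-3) + f)) = -6245*(-1/((8 - (1*(-3) - 5))*(1*(-3) - 5))) = -6245*(-1/((-3 - 5)*(8 - (-3 - 5)))) = -6245*1/(8*(8 - 1*(-8))) = -6245*1/(8*(8 + 8)) = -6245/(8*16) = -6245/128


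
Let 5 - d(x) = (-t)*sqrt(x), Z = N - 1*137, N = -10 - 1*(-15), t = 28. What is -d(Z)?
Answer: -5 - 56*I*sqrt(33) ≈ -5.0 - 321.7*I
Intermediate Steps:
N = 5 (N = -10 + 15 = 5)
Z = -132 (Z = 5 - 1*137 = 5 - 137 = -132)
d(x) = 5 + 28*sqrt(x) (d(x) = 5 - (-1*28)*sqrt(x) = 5 - (-28)*sqrt(x) = 5 + 28*sqrt(x))
-d(Z) = -(5 + 28*sqrt(-132)) = -(5 + 28*(2*I*sqrt(33))) = -(5 + 56*I*sqrt(33)) = -5 - 56*I*sqrt(33)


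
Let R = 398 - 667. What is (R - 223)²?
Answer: 242064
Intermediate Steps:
R = -269
(R - 223)² = (-269 - 223)² = (-492)² = 242064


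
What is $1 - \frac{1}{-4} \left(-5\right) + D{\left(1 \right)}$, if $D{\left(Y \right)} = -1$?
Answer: $- \frac{9}{4} \approx -2.25$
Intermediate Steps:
$1 - \frac{1}{-4} \left(-5\right) + D{\left(1 \right)} = 1 - \frac{1}{-4} \left(-5\right) - 1 = 1 \left(-1\right) \left(- \frac{1}{4}\right) \left(-5\right) - 1 = 1 \cdot \frac{1}{4} \left(-5\right) - 1 = 1 \left(- \frac{5}{4}\right) - 1 = - \frac{5}{4} - 1 = - \frac{9}{4}$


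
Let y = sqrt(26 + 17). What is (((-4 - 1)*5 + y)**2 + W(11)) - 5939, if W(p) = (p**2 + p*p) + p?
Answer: -5686 + (25 - sqrt(43))**2 ≈ -5345.9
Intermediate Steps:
y = sqrt(43) ≈ 6.5574
W(p) = p + 2*p**2 (W(p) = (p**2 + p**2) + p = 2*p**2 + p = p + 2*p**2)
(((-4 - 1)*5 + y)**2 + W(11)) - 5939 = (((-4 - 1)*5 + sqrt(43))**2 + 11*(1 + 2*11)) - 5939 = ((-5*5 + sqrt(43))**2 + 11*(1 + 22)) - 5939 = ((-25 + sqrt(43))**2 + 11*23) - 5939 = ((-25 + sqrt(43))**2 + 253) - 5939 = (253 + (-25 + sqrt(43))**2) - 5939 = -5686 + (-25 + sqrt(43))**2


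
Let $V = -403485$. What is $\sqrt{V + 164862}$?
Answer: $i \sqrt{238623} \approx 488.49 i$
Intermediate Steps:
$\sqrt{V + 164862} = \sqrt{-403485 + 164862} = \sqrt{-238623} = i \sqrt{238623}$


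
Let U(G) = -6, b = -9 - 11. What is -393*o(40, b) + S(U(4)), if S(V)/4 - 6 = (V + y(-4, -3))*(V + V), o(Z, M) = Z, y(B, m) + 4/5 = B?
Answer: -75888/5 ≈ -15178.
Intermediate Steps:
b = -20
y(B, m) = -⅘ + B
S(V) = 24 + 8*V*(-24/5 + V) (S(V) = 24 + 4*((V + (-⅘ - 4))*(V + V)) = 24 + 4*((V - 24/5)*(2*V)) = 24 + 4*((-24/5 + V)*(2*V)) = 24 + 4*(2*V*(-24/5 + V)) = 24 + 8*V*(-24/5 + V))
-393*o(40, b) + S(U(4)) = -393*40 + (24 + 8*(-6)² - 192/5*(-6)) = -15720 + (24 + 8*36 + 1152/5) = -15720 + (24 + 288 + 1152/5) = -15720 + 2712/5 = -75888/5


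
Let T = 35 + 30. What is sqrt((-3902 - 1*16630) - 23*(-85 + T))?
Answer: 2*I*sqrt(5018) ≈ 141.68*I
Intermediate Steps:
T = 65
sqrt((-3902 - 1*16630) - 23*(-85 + T)) = sqrt((-3902 - 1*16630) - 23*(-85 + 65)) = sqrt((-3902 - 16630) - 23*(-20)) = sqrt(-20532 + 460) = sqrt(-20072) = 2*I*sqrt(5018)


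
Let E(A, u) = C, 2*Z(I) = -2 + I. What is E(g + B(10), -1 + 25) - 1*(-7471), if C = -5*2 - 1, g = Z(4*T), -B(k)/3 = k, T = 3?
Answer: 7460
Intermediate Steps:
B(k) = -3*k
Z(I) = -1 + I/2 (Z(I) = (-2 + I)/2 = -1 + I/2)
g = 5 (g = -1 + (4*3)/2 = -1 + (½)*12 = -1 + 6 = 5)
C = -11 (C = -10 - 1 = -11)
E(A, u) = -11
E(g + B(10), -1 + 25) - 1*(-7471) = -11 - 1*(-7471) = -11 + 7471 = 7460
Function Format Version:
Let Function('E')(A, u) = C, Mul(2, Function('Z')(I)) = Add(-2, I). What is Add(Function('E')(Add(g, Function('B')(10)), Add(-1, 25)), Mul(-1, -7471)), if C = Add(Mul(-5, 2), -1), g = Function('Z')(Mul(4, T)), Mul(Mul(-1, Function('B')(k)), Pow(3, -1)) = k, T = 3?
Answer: 7460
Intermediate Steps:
Function('B')(k) = Mul(-3, k)
Function('Z')(I) = Add(-1, Mul(Rational(1, 2), I)) (Function('Z')(I) = Mul(Rational(1, 2), Add(-2, I)) = Add(-1, Mul(Rational(1, 2), I)))
g = 5 (g = Add(-1, Mul(Rational(1, 2), Mul(4, 3))) = Add(-1, Mul(Rational(1, 2), 12)) = Add(-1, 6) = 5)
C = -11 (C = Add(-10, -1) = -11)
Function('E')(A, u) = -11
Add(Function('E')(Add(g, Function('B')(10)), Add(-1, 25)), Mul(-1, -7471)) = Add(-11, Mul(-1, -7471)) = Add(-11, 7471) = 7460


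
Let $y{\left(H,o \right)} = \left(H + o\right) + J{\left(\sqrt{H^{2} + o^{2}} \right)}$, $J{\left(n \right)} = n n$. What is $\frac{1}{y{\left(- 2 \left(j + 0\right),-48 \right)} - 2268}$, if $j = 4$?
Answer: $\frac{1}{44} \approx 0.022727$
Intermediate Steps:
$J{\left(n \right)} = n^{2}$
$y{\left(H,o \right)} = H + o + H^{2} + o^{2}$ ($y{\left(H,o \right)} = \left(H + o\right) + \left(\sqrt{H^{2} + o^{2}}\right)^{2} = \left(H + o\right) + \left(H^{2} + o^{2}\right) = H + o + H^{2} + o^{2}$)
$\frac{1}{y{\left(- 2 \left(j + 0\right),-48 \right)} - 2268} = \frac{1}{\left(- 2 \left(4 + 0\right) - 48 + \left(- 2 \left(4 + 0\right)\right)^{2} + \left(-48\right)^{2}\right) - 2268} = \frac{1}{\left(\left(-2\right) 4 - 48 + \left(\left(-2\right) 4\right)^{2} + 2304\right) - 2268} = \frac{1}{\left(-8 - 48 + \left(-8\right)^{2} + 2304\right) - 2268} = \frac{1}{\left(-8 - 48 + 64 + 2304\right) - 2268} = \frac{1}{2312 - 2268} = \frac{1}{44}$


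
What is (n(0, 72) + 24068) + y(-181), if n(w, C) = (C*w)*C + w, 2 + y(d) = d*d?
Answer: 56827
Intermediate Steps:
y(d) = -2 + d² (y(d) = -2 + d*d = -2 + d²)
n(w, C) = w + w*C² (n(w, C) = w*C² + w = w + w*C²)
(n(0, 72) + 24068) + y(-181) = (0*(1 + 72²) + 24068) + (-2 + (-181)²) = (0*(1 + 5184) + 24068) + (-2 + 32761) = (0*5185 + 24068) + 32759 = (0 + 24068) + 32759 = 24068 + 32759 = 56827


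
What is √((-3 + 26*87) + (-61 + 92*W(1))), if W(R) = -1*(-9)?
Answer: √3026 ≈ 55.009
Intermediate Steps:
W(R) = 9
√((-3 + 26*87) + (-61 + 92*W(1))) = √((-3 + 26*87) + (-61 + 92*9)) = √((-3 + 2262) + (-61 + 828)) = √(2259 + 767) = √3026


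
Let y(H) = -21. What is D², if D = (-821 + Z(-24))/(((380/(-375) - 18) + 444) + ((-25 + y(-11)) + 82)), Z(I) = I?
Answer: 4016390625/1195361476 ≈ 3.3600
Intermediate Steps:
D = -63375/34574 (D = (-821 - 24)/(((380/(-375) - 18) + 444) + ((-25 - 21) + 82)) = -845/(((380*(-1/375) - 18) + 444) + (-46 + 82)) = -845/(((-76/75 - 18) + 444) + 36) = -845/((-1426/75 + 444) + 36) = -845/(31874/75 + 36) = -845/34574/75 = -845*75/34574 = -63375/34574 ≈ -1.8330)
D² = (-63375/34574)² = 4016390625/1195361476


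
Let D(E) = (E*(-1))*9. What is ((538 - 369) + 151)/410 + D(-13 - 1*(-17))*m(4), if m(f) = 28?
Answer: -41296/41 ≈ -1007.2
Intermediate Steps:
D(E) = -9*E (D(E) = -E*9 = -9*E)
((538 - 369) + 151)/410 + D(-13 - 1*(-17))*m(4) = ((538 - 369) + 151)/410 - 9*(-13 - 1*(-17))*28 = (169 + 151)*(1/410) - 9*(-13 + 17)*28 = 320*(1/410) - 9*4*28 = 32/41 - 36*28 = 32/41 - 1008 = -41296/41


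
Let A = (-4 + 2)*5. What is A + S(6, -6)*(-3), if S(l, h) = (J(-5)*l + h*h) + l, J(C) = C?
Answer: -46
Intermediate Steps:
A = -10 (A = -2*5 = -10)
S(l, h) = h**2 - 4*l (S(l, h) = (-5*l + h*h) + l = (-5*l + h**2) + l = (h**2 - 5*l) + l = h**2 - 4*l)
A + S(6, -6)*(-3) = -10 + ((-6)**2 - 4*6)*(-3) = -10 + (36 - 24)*(-3) = -10 + 12*(-3) = -10 - 36 = -46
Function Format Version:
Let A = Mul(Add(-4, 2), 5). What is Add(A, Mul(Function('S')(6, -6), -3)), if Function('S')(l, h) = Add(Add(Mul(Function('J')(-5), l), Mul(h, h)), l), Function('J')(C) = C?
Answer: -46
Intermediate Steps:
A = -10 (A = Mul(-2, 5) = -10)
Function('S')(l, h) = Add(Pow(h, 2), Mul(-4, l)) (Function('S')(l, h) = Add(Add(Mul(-5, l), Mul(h, h)), l) = Add(Add(Mul(-5, l), Pow(h, 2)), l) = Add(Add(Pow(h, 2), Mul(-5, l)), l) = Add(Pow(h, 2), Mul(-4, l)))
Add(A, Mul(Function('S')(6, -6), -3)) = Add(-10, Mul(Add(Pow(-6, 2), Mul(-4, 6)), -3)) = Add(-10, Mul(Add(36, -24), -3)) = Add(-10, Mul(12, -3)) = Add(-10, -36) = -46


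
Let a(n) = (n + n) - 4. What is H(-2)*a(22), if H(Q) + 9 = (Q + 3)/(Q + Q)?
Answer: -370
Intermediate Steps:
H(Q) = -9 + (3 + Q)/(2*Q) (H(Q) = -9 + (Q + 3)/(Q + Q) = -9 + (3 + Q)/((2*Q)) = -9 + (3 + Q)*(1/(2*Q)) = -9 + (3 + Q)/(2*Q))
a(n) = -4 + 2*n (a(n) = 2*n - 4 = -4 + 2*n)
H(-2)*a(22) = ((1/2)*(3 - 17*(-2))/(-2))*(-4 + 2*22) = ((1/2)*(-1/2)*(3 + 34))*(-4 + 44) = ((1/2)*(-1/2)*37)*40 = -37/4*40 = -370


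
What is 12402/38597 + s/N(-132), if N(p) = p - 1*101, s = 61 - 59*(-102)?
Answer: -17826269/691777 ≈ -25.769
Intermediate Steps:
s = 6079 (s = 61 + 6018 = 6079)
N(p) = -101 + p (N(p) = p - 101 = -101 + p)
12402/38597 + s/N(-132) = 12402/38597 + 6079/(-101 - 132) = 12402*(1/38597) + 6079/(-233) = 954/2969 + 6079*(-1/233) = 954/2969 - 6079/233 = -17826269/691777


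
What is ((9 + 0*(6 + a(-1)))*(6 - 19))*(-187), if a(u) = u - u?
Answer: 21879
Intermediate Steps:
a(u) = 0
((9 + 0*(6 + a(-1)))*(6 - 19))*(-187) = ((9 + 0*(6 + 0))*(6 - 19))*(-187) = ((9 + 0*6)*(-13))*(-187) = ((9 + 0)*(-13))*(-187) = (9*(-13))*(-187) = -117*(-187) = 21879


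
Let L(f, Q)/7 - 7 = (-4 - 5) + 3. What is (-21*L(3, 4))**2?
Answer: 21609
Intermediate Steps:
L(f, Q) = 7 (L(f, Q) = 49 + 7*((-4 - 5) + 3) = 49 + 7*(-9 + 3) = 49 + 7*(-6) = 49 - 42 = 7)
(-21*L(3, 4))**2 = (-21*7)**2 = (-147)**2 = 21609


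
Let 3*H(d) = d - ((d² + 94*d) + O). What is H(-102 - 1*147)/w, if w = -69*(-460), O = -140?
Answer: -9676/23805 ≈ -0.40647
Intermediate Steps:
w = 31740
H(d) = 140/3 - 31*d - d²/3 (H(d) = (d - ((d² + 94*d) - 140))/3 = (d - (-140 + d² + 94*d))/3 = (d + (140 - d² - 94*d))/3 = (140 - d² - 93*d)/3 = 140/3 - 31*d - d²/3)
H(-102 - 1*147)/w = (140/3 - 31*(-102 - 1*147) - (-102 - 1*147)²/3)/31740 = (140/3 - 31*(-102 - 147) - (-102 - 147)²/3)*(1/31740) = (140/3 - 31*(-249) - ⅓*(-249)²)*(1/31740) = (140/3 + 7719 - ⅓*62001)*(1/31740) = (140/3 + 7719 - 20667)*(1/31740) = -38704/3*1/31740 = -9676/23805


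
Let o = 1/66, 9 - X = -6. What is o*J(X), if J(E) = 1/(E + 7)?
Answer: 1/1452 ≈ 0.00068871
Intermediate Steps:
X = 15 (X = 9 - 1*(-6) = 9 + 6 = 15)
J(E) = 1/(7 + E)
o = 1/66 ≈ 0.015152
o*J(X) = 1/(66*(7 + 15)) = (1/66)/22 = (1/66)*(1/22) = 1/1452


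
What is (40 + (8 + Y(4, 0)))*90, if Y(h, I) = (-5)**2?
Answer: 6570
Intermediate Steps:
Y(h, I) = 25
(40 + (8 + Y(4, 0)))*90 = (40 + (8 + 25))*90 = (40 + 33)*90 = 73*90 = 6570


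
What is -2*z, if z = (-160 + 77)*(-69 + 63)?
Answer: -996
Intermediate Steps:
z = 498 (z = -83*(-6) = 498)
-2*z = -2*498 = -996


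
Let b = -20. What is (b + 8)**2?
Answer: 144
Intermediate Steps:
(b + 8)**2 = (-20 + 8)**2 = (-12)**2 = 144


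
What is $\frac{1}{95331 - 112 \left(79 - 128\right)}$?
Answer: $\frac{1}{100819} \approx 9.9188 \cdot 10^{-6}$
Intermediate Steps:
$\frac{1}{95331 - 112 \left(79 - 128\right)} = \frac{1}{95331 - -5488} = \frac{1}{95331 + 5488} = \frac{1}{100819}$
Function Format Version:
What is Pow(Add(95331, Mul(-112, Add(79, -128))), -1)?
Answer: Rational(1, 100819) ≈ 9.9188e-6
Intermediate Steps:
Pow(Add(95331, Mul(-112, Add(79, -128))), -1) = Pow(Add(95331, Mul(-112, -49)), -1) = Pow(Add(95331, 5488), -1) = Pow(100819, -1) = Rational(1, 100819)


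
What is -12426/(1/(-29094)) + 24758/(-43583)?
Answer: 15756215218894/43583 ≈ 3.6152e+8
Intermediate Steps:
-12426/(1/(-29094)) + 24758/(-43583) = -12426/(-1/29094) + 24758*(-1/43583) = -12426*(-29094) - 24758/43583 = 361522044 - 24758/43583 = 15756215218894/43583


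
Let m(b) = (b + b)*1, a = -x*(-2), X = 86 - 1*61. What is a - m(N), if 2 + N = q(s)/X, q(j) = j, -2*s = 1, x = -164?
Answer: -8099/25 ≈ -323.96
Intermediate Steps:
s = -1/2 (s = -1/2*1 = -1/2 ≈ -0.50000)
X = 25 (X = 86 - 61 = 25)
N = -101/50 (N = -2 - 1/2/25 = -2 - 1/2*1/25 = -2 - 1/50 = -101/50 ≈ -2.0200)
a = -328 (a = -(-164)*(-2) = -1*328 = -328)
m(b) = 2*b (m(b) = (2*b)*1 = 2*b)
a - m(N) = -328 - 2*(-101)/50 = -328 - 1*(-101/25) = -328 + 101/25 = -8099/25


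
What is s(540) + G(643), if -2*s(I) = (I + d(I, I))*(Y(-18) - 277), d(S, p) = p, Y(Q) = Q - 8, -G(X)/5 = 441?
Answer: 161415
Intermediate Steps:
G(X) = -2205 (G(X) = -5*441 = -2205)
Y(Q) = -8 + Q
s(I) = 303*I (s(I) = -(I + I)*((-8 - 18) - 277)/2 = -2*I*(-26 - 277)/2 = -2*I*(-303)/2 = -(-303)*I = 303*I)
s(540) + G(643) = 303*540 - 2205 = 163620 - 2205 = 161415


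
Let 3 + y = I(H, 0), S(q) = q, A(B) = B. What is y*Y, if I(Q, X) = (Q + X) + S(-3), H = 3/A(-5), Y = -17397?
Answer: 574101/5 ≈ 1.1482e+5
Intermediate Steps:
H = -⅗ (H = 3/(-5) = 3*(-⅕) = -⅗ ≈ -0.60000)
I(Q, X) = -3 + Q + X (I(Q, X) = (Q + X) - 3 = -3 + Q + X)
y = -33/5 (y = -3 + (-3 - ⅗ + 0) = -3 - 18/5 = -33/5 ≈ -6.6000)
y*Y = -33/5*(-17397) = 574101/5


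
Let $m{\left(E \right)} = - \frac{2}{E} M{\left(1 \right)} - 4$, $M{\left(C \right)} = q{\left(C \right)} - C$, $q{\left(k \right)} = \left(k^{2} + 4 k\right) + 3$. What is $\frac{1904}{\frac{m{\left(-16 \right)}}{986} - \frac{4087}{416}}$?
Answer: $- \frac{390487552}{2015541} \approx -193.74$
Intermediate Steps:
$q{\left(k \right)} = 3 + k^{2} + 4 k$
$M{\left(C \right)} = 3 + C^{2} + 3 C$ ($M{\left(C \right)} = \left(3 + C^{2} + 4 C\right) - C = 3 + C^{2} + 3 C$)
$m{\left(E \right)} = -4 - \frac{14}{E}$ ($m{\left(E \right)} = - \frac{2}{E} \left(3 + 1^{2} + 3 \cdot 1\right) - 4 = - \frac{2}{E} \left(3 + 1 + 3\right) - 4 = - \frac{2}{E} 7 - 4 = - \frac{14}{E} - 4 = -4 - \frac{14}{E}$)
$\frac{1904}{\frac{m{\left(-16 \right)}}{986} - \frac{4087}{416}} = \frac{1904}{\frac{-4 - \frac{14}{-16}}{986} - \frac{4087}{416}} = \frac{1904}{\left(-4 - - \frac{7}{8}\right) \frac{1}{986} - \frac{4087}{416}} = \frac{1904}{\left(-4 + \frac{7}{8}\right) \frac{1}{986} - \frac{4087}{416}} = \frac{1904}{\left(- \frac{25}{8}\right) \frac{1}{986} - \frac{4087}{416}} = \frac{1904}{- \frac{25}{7888} - \frac{4087}{416}} = \frac{1904}{- \frac{2015541}{205088}} = 1904 \left(- \frac{205088}{2015541}\right) = - \frac{390487552}{2015541}$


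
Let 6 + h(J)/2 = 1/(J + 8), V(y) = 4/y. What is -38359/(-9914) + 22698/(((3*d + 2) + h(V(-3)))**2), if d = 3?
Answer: 22504676791/485786 ≈ 46326.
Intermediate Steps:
h(J) = -12 + 2/(8 + J) (h(J) = -12 + 2/(J + 8) = -12 + 2/(8 + J))
-38359/(-9914) + 22698/(((3*d + 2) + h(V(-3)))**2) = -38359/(-9914) + 22698/(((3*3 + 2) + 2*(-47 - 24/(-3))/(8 + 4/(-3)))**2) = -38359*(-1/9914) + 22698/(((9 + 2) + 2*(-47 - 24*(-1)/3)/(8 + 4*(-1/3)))**2) = 38359/9914 + 22698/((11 + 2*(-47 - 6*(-4/3))/(8 - 4/3))**2) = 38359/9914 + 22698/((11 + 2*(-47 + 8)/(20/3))**2) = 38359/9914 + 22698/((11 + 2*(3/20)*(-39))**2) = 38359/9914 + 22698/((11 - 117/10)**2) = 38359/9914 + 22698/((-7/10)**2) = 38359/9914 + 22698/(49/100) = 38359/9914 + 22698*(100/49) = 38359/9914 + 2269800/49 = 22504676791/485786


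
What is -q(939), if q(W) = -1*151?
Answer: 151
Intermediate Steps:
q(W) = -151
-q(939) = -1*(-151) = 151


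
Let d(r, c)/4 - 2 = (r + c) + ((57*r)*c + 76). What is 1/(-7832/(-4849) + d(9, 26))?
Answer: 4849/260903428 ≈ 1.8585e-5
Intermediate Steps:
d(r, c) = 312 + 4*c + 4*r + 228*c*r (d(r, c) = 8 + 4*((r + c) + ((57*r)*c + 76)) = 8 + 4*((c + r) + (57*c*r + 76)) = 8 + 4*((c + r) + (76 + 57*c*r)) = 8 + 4*(76 + c + r + 57*c*r) = 8 + (304 + 4*c + 4*r + 228*c*r) = 312 + 4*c + 4*r + 228*c*r)
1/(-7832/(-4849) + d(9, 26)) = 1/(-7832/(-4849) + (312 + 4*26 + 4*9 + 228*26*9)) = 1/(-7832*(-1/4849) + (312 + 104 + 36 + 53352)) = 1/(7832/4849 + 53804) = 1/(260903428/4849) = 4849/260903428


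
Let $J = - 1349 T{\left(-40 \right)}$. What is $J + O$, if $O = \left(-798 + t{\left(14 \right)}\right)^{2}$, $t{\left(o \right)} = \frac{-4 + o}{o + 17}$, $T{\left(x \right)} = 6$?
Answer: $\frac{603695650}{961} \approx 6.282 \cdot 10^{5}$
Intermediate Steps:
$t{\left(o \right)} = \frac{-4 + o}{17 + o}$
$O = \frac{611473984}{961}$ ($O = \left(-798 + \frac{-4 + 14}{17 + 14}\right)^{2} = \left(-798 + \frac{1}{31} \cdot 10\right)^{2} = \left(-798 + \frac{10}{31}\right)^{2} = \left(- \frac{24728}{31}\right)^{2} = \frac{611473984}{961} \approx 6.3629 \cdot 10^{5}$)
$J = -8094$ ($J = \left(-1349\right) 6 = -8094$)
$J + O = -8094 + \frac{611473984}{961} = \frac{603695650}{961}$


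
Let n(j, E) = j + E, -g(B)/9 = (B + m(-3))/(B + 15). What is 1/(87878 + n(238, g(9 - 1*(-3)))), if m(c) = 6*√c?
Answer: 22028/1940931139 + I*√3/3881862278 ≈ 1.1349e-5 + 4.4619e-10*I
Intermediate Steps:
g(B) = -9*(B + 6*I*√3)/(15 + B) (g(B) = -9*(B + 6*√(-3))/(B + 15) = -9*(B + 6*(I*√3))/(15 + B) = -9*(B + 6*I*√3)/(15 + B))
n(j, E) = E + j
1/(87878 + n(238, g(9 - 1*(-3)))) = 1/(87878 + (9*(-(9 - 1*(-3)) - 6*I*√3)/(15 + (9 - 1*(-3))) + 238)) = 1/(87878 + (9*(-(9 + 3) - 6*I*√3)/(15 + (9 + 3)) + 238)) = 1/(87878 + (9*(-1*12 - 6*I*√3)/(15 + 12) + 238)) = 1/(87878 + (9*(-12 - 6*I*√3)/27 + 238)) = 1/(87878 + (9*(1/27)*(-12 - 6*I*√3) + 238)) = 1/(87878 + ((-4 - 2*I*√3) + 238)) = 1/(87878 + (234 - 2*I*√3)) = 1/(88112 - 2*I*√3)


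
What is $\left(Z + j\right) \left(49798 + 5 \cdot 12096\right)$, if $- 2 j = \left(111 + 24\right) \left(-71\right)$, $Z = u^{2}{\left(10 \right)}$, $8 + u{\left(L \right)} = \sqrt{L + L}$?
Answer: $537770667 - 3528896 \sqrt{5} \approx 5.2988 \cdot 10^{8}$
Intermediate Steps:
$u{\left(L \right)} = -8 + \sqrt{2} \sqrt{L}$ ($u{\left(L \right)} = -8 + \sqrt{L + L} = -8 + \sqrt{2 L} = -8 + \sqrt{2} \sqrt{L}$)
$Z = \left(-8 + 2 \sqrt{5}\right)^{2}$ ($Z = \left(-8 + \sqrt{2} \sqrt{10}\right)^{2} = \left(-8 + 2 \sqrt{5}\right)^{2} \approx 12.446$)
$j = \frac{9585}{2}$ ($j = - \frac{\left(111 + 24\right) \left(-71\right)}{2} = - \frac{135 \left(-71\right)}{2} = \left(- \frac{1}{2}\right) \left(-9585\right) = \frac{9585}{2} \approx 4792.5$)
$\left(Z + j\right) \left(49798 + 5 \cdot 12096\right) = \left(\left(84 - 32 \sqrt{5}\right) + \frac{9585}{2}\right) \left(49798 + 5 \cdot 12096\right) = \left(\frac{9753}{2} - 32 \sqrt{5}\right) \left(49798 + 60480\right) = \left(\frac{9753}{2} - 32 \sqrt{5}\right) 110278 = 537770667 - 3528896 \sqrt{5}$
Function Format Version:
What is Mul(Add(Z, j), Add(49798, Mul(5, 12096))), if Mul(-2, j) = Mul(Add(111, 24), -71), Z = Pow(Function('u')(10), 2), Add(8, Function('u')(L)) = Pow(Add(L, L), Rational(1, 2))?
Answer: Add(537770667, Mul(-3528896, Pow(5, Rational(1, 2)))) ≈ 5.2988e+8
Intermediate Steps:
Function('u')(L) = Add(-8, Mul(Pow(2, Rational(1, 2)), Pow(L, Rational(1, 2)))) (Function('u')(L) = Add(-8, Pow(Add(L, L), Rational(1, 2))) = Add(-8, Pow(Mul(2, L), Rational(1, 2))) = Add(-8, Mul(Pow(2, Rational(1, 2)), Pow(L, Rational(1, 2)))))
Z = Pow(Add(-8, Mul(2, Pow(5, Rational(1, 2)))), 2) (Z = Pow(Add(-8, Mul(Pow(2, Rational(1, 2)), Pow(10, Rational(1, 2)))), 2) = Pow(Add(-8, Mul(2, Pow(5, Rational(1, 2)))), 2) ≈ 12.446)
j = Rational(9585, 2) (j = Mul(Rational(-1, 2), Mul(Add(111, 24), -71)) = Mul(Rational(-1, 2), Mul(135, -71)) = Mul(Rational(-1, 2), -9585) = Rational(9585, 2) ≈ 4792.5)
Mul(Add(Z, j), Add(49798, Mul(5, 12096))) = Mul(Add(Add(84, Mul(-32, Pow(5, Rational(1, 2)))), Rational(9585, 2)), Add(49798, Mul(5, 12096))) = Mul(Add(Rational(9753, 2), Mul(-32, Pow(5, Rational(1, 2)))), Add(49798, 60480)) = Mul(Add(Rational(9753, 2), Mul(-32, Pow(5, Rational(1, 2)))), 110278) = Add(537770667, Mul(-3528896, Pow(5, Rational(1, 2))))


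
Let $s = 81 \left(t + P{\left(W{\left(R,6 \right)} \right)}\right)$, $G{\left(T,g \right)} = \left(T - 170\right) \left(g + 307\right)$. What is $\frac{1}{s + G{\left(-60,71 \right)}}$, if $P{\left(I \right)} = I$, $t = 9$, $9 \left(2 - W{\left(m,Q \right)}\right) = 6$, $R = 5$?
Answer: $- \frac{1}{86103} \approx -1.1614 \cdot 10^{-5}$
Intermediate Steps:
$W{\left(m,Q \right)} = \frac{4}{3}$ ($W{\left(m,Q \right)} = 2 - \frac{2}{3} = \frac{4}{3}$)
$G{\left(T,g \right)} = \left(-170 + T\right) \left(307 + g\right)$
$s = 837$ ($s = 81 \left(9 + \frac{4}{3}\right) = 81 \cdot \frac{31}{3} = 837$)
$\frac{1}{s + G{\left(-60,71 \right)}} = \frac{1}{837 - 86940} = \frac{1}{-86103} = - \frac{1}{86103}$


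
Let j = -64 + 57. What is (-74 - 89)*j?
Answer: 1141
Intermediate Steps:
j = -7
(-74 - 89)*j = (-74 - 89)*(-7) = -163*(-7) = 1141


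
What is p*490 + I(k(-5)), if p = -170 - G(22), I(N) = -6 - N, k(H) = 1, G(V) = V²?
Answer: -320467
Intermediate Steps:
p = -654 (p = -170 - 1*22² = -170 - 1*484 = -170 - 484 = -654)
p*490 + I(k(-5)) = -654*490 + (-6 - 1*1) = -320460 + (-6 - 1) = -320460 - 7 = -320467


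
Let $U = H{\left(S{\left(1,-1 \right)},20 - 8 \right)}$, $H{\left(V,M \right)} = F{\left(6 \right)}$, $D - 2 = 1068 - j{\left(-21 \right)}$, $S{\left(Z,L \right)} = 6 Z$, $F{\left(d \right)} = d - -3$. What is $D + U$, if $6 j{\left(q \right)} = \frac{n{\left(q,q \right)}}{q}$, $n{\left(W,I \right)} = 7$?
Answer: $\frac{19423}{18} \approx 1079.1$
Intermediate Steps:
$F{\left(d \right)} = 3 + d$ ($F{\left(d \right)} = d + 3 = 3 + d$)
$j{\left(q \right)} = \frac{7}{6 q}$ ($j{\left(q \right)} = \frac{7 \frac{1}{q}}{6} = \frac{7}{6 q}$)
$D = \frac{19261}{18}$ ($D = 2 + \left(1068 - \frac{7}{6 \left(-21\right)}\right) = 2 + \left(1068 - \frac{7}{6} \left(- \frac{1}{21}\right)\right) = 2 + \left(1068 - - \frac{1}{18}\right) = 2 + \left(1068 + \frac{1}{18}\right) = 2 + \frac{19225}{18} = \frac{19261}{18} \approx 1070.1$)
$H{\left(V,M \right)} = 9$ ($H{\left(V,M \right)} = 3 + 6 = 9$)
$U = 9$
$D + U = \frac{19261}{18} + 9 = \frac{19423}{18}$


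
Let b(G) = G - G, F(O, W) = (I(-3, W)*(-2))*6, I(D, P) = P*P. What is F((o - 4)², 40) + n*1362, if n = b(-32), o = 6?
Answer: -19200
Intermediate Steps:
I(D, P) = P²
F(O, W) = -12*W² (F(O, W) = (W²*(-2))*6 = -2*W²*6 = -12*W²)
b(G) = 0
n = 0
F((o - 4)², 40) + n*1362 = -12*40² + 0*1362 = -12*1600 + 0 = -19200 + 0 = -19200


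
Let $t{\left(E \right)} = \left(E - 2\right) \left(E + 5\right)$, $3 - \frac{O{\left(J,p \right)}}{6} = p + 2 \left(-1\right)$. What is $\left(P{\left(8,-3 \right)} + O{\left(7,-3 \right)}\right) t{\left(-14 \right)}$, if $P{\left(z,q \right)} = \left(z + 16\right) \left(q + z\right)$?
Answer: $24192$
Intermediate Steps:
$O{\left(J,p \right)} = 30 - 6 p$ ($O{\left(J,p \right)} = 18 - 6 \left(p + 2 \left(-1\right)\right) = 18 - 6 \left(p - 2\right) = 18 - 6 \left(-2 + p\right) = 18 - \left(-12 + 6 p\right) = 30 - 6 p$)
$t{\left(E \right)} = \left(-2 + E\right) \left(5 + E\right)$
$P{\left(z,q \right)} = \left(16 + z\right) \left(q + z\right)$
$\left(P{\left(8,-3 \right)} + O{\left(7,-3 \right)}\right) t{\left(-14 \right)} = \left(\left(8^{2} + 16 \left(-3\right) + 16 \cdot 8 - 24\right) + \left(30 - -18\right)\right) \left(-10 + \left(-14\right)^{2} + 3 \left(-14\right)\right) = \left(\left(64 - 48 + 128 - 24\right) + \left(30 + 18\right)\right) \left(-10 + 196 - 42\right) = \left(120 + 48\right) 144 = 168 \cdot 144 = 24192$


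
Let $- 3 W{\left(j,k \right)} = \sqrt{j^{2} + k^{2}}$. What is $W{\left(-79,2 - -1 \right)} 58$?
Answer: $- \frac{1450 \sqrt{10}}{3} \approx -1528.4$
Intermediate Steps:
$W{\left(j,k \right)} = - \frac{\sqrt{j^{2} + k^{2}}}{3}$
$W{\left(-79,2 - -1 \right)} 58 = - \frac{\sqrt{\left(-79\right)^{2} + \left(2 - -1\right)^{2}}}{3} \cdot 58 = - \frac{\sqrt{6241 + \left(2 + 1\right)^{2}}}{3} \cdot 58 = - \frac{\sqrt{6241 + 3^{2}}}{3} \cdot 58 = - \frac{\sqrt{6241 + 9}}{3} \cdot 58 = - \frac{\sqrt{6250}}{3} \cdot 58 = - \frac{25 \sqrt{10}}{3} \cdot 58 = - \frac{1450 \sqrt{10}}{3}$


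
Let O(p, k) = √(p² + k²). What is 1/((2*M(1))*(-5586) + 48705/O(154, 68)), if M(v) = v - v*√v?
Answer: 2*√7085/48705 ≈ 0.0034564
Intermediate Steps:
M(v) = v - v^(3/2)
O(p, k) = √(k² + p²)
1/((2*M(1))*(-5586) + 48705/O(154, 68)) = 1/((2*(1 - 1^(3/2)))*(-5586) + 48705/(√(68² + 154²))) = 1/((2*(1 - 1*1))*(-5586) + 48705/(√(4624 + 23716))) = 1/((2*(1 - 1))*(-5586) + 48705/(√28340)) = 1/((2*0)*(-5586) + 48705/((2*√7085))) = 1/(0*(-5586) + 48705*(√7085/14170)) = 1/(0 + 9741*√7085/2834) = 1/(9741*√7085/2834) = 2*√7085/48705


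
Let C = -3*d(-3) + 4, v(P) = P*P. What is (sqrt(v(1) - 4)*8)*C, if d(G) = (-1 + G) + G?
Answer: 200*I*sqrt(3) ≈ 346.41*I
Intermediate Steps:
d(G) = -1 + 2*G
v(P) = P**2
C = 25 (C = -3*(-1 + 2*(-3)) + 4 = -3*(-1 - 6) + 4 = -3*(-7) + 4 = 21 + 4 = 25)
(sqrt(v(1) - 4)*8)*C = (sqrt(1**2 - 4)*8)*25 = (sqrt(1 - 4)*8)*25 = (sqrt(-3)*8)*25 = ((I*sqrt(3))*8)*25 = (8*I*sqrt(3))*25 = 200*I*sqrt(3)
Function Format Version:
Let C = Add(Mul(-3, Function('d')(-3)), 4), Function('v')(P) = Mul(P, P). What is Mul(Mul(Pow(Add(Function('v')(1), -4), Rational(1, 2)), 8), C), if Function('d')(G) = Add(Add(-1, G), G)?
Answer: Mul(200, I, Pow(3, Rational(1, 2))) ≈ Mul(346.41, I)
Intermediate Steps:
Function('d')(G) = Add(-1, Mul(2, G))
Function('v')(P) = Pow(P, 2)
C = 25 (C = Add(Mul(-3, Add(-1, Mul(2, -3))), 4) = Add(Mul(-3, Add(-1, -6)), 4) = Add(Mul(-3, -7), 4) = Add(21, 4) = 25)
Mul(Mul(Pow(Add(Function('v')(1), -4), Rational(1, 2)), 8), C) = Mul(Mul(Pow(Add(Pow(1, 2), -4), Rational(1, 2)), 8), 25) = Mul(Mul(Pow(Add(1, -4), Rational(1, 2)), 8), 25) = Mul(Mul(Pow(-3, Rational(1, 2)), 8), 25) = Mul(Mul(Mul(I, Pow(3, Rational(1, 2))), 8), 25) = Mul(Mul(8, I, Pow(3, Rational(1, 2))), 25) = Mul(200, I, Pow(3, Rational(1, 2)))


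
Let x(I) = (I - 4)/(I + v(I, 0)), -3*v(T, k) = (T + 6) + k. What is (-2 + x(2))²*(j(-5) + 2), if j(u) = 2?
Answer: 4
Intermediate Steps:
v(T, k) = -2 - T/3 - k/3 (v(T, k) = -((T + 6) + k)/3 = -((6 + T) + k)/3 = -(6 + T + k)/3 = -2 - T/3 - k/3)
x(I) = (-4 + I)/(-2 + 2*I/3) (x(I) = (I - 4)/(I + (-2 - I/3 - ⅓*0)) = (-4 + I)/(I + (-2 - I/3 + 0)) = (-4 + I)/(I + (-2 - I/3)) = (-4 + I)/(-2 + 2*I/3))
(-2 + x(2))²*(j(-5) + 2) = (-2 + 3*(-4 + 2)/(2*(-3 + 2)))²*(2 + 2) = (-2 + (3/2)*(-2)/(-1))²*4 = (-2 + (3/2)*(-1)*(-2))²*4 = (-2 + 3)²*4 = 1²*4 = 1*4 = 4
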